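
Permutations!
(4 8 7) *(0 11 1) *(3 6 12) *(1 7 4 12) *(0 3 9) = (0 11 7 12 9)(1 3 6)(4 8) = [11, 3, 2, 6, 8, 5, 1, 12, 4, 0, 10, 7, 9]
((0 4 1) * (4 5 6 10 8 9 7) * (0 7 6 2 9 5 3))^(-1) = ((0 3)(1 7 4)(2 9 6 10 8 5))^(-1) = (0 3)(1 4 7)(2 5 8 10 6 9)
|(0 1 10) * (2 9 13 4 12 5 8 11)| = |(0 1 10)(2 9 13 4 12 5 8 11)| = 24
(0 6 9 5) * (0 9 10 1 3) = (0 6 10 1 3)(5 9) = [6, 3, 2, 0, 4, 9, 10, 7, 8, 5, 1]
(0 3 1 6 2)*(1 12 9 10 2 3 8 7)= (0 8 7 1 6 3 12 9 10 2)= [8, 6, 0, 12, 4, 5, 3, 1, 7, 10, 2, 11, 9]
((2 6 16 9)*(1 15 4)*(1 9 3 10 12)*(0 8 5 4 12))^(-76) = (0 9 3 5 6)(1 12 15)(2 10 4 16 8)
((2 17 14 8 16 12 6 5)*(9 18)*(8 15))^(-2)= (18)(2 6 16 15 17 5 12 8 14)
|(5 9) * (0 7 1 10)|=4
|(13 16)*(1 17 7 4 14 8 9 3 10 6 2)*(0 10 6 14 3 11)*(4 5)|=|(0 10 14 8 9 11)(1 17 7 5 4 3 6 2)(13 16)|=24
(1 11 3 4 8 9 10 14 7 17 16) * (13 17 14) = (1 11 3 4 8 9 10 13 17 16)(7 14) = [0, 11, 2, 4, 8, 5, 6, 14, 9, 10, 13, 3, 12, 17, 7, 15, 1, 16]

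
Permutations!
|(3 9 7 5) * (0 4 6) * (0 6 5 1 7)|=|(0 4 5 3 9)(1 7)|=10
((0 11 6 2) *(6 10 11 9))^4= (11)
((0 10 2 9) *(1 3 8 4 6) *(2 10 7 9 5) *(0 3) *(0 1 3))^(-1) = (10)(0 9 7)(2 5)(3 6 4 8)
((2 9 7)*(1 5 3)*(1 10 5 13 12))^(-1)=(1 12 13)(2 7 9)(3 5 10)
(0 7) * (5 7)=(0 5 7)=[5, 1, 2, 3, 4, 7, 6, 0]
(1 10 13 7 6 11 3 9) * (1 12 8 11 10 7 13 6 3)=[0, 7, 2, 9, 4, 5, 10, 3, 11, 12, 6, 1, 8, 13]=(13)(1 7 3 9 12 8 11)(6 10)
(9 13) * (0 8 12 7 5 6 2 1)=(0 8 12 7 5 6 2 1)(9 13)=[8, 0, 1, 3, 4, 6, 2, 5, 12, 13, 10, 11, 7, 9]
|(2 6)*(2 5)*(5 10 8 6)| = 6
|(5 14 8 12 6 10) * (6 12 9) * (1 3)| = 6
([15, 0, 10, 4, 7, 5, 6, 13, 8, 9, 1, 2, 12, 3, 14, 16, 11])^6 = (0 1 10 2 11 16 15)(3 7)(4 13)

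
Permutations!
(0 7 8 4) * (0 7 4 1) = (0 4 7 8 1) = [4, 0, 2, 3, 7, 5, 6, 8, 1]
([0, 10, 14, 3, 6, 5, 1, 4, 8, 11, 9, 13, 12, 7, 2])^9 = (1 10 9 11 13 7 4 6)(2 14)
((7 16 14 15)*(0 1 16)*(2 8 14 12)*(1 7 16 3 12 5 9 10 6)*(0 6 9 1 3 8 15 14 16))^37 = ((0 7 6 3 12 2 15)(1 8 16 5)(9 10))^37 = (0 6 12 15 7 3 2)(1 8 16 5)(9 10)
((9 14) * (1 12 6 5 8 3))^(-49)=(1 3 8 5 6 12)(9 14)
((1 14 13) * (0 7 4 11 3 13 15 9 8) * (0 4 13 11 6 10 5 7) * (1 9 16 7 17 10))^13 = (1 16 9 6 15 13 4 14 7 8)(3 11)(5 17 10) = ((1 14 15 16 7 13 9 8 4 6)(3 11)(5 17 10))^13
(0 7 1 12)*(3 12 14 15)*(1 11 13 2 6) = [7, 14, 6, 12, 4, 5, 1, 11, 8, 9, 10, 13, 0, 2, 15, 3] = (0 7 11 13 2 6 1 14 15 3 12)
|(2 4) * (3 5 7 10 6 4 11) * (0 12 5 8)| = 11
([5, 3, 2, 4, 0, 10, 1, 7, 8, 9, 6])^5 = [3, 10, 2, 6, 1, 4, 5, 7, 8, 9, 0]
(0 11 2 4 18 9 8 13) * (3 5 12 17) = (0 11 2 4 18 9 8 13)(3 5 12 17) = [11, 1, 4, 5, 18, 12, 6, 7, 13, 8, 10, 2, 17, 0, 14, 15, 16, 3, 9]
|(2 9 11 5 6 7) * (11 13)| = 7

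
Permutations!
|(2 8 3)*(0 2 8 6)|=|(0 2 6)(3 8)|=6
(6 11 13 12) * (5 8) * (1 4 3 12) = [0, 4, 2, 12, 3, 8, 11, 7, 5, 9, 10, 13, 6, 1] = (1 4 3 12 6 11 13)(5 8)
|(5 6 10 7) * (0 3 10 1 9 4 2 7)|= |(0 3 10)(1 9 4 2 7 5 6)|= 21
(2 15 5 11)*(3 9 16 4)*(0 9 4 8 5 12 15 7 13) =(0 9 16 8 5 11 2 7 13)(3 4)(12 15) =[9, 1, 7, 4, 3, 11, 6, 13, 5, 16, 10, 2, 15, 0, 14, 12, 8]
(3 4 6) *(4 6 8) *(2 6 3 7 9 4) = (2 6 7 9 4 8) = [0, 1, 6, 3, 8, 5, 7, 9, 2, 4]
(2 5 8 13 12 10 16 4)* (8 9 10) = (2 5 9 10 16 4)(8 13 12) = [0, 1, 5, 3, 2, 9, 6, 7, 13, 10, 16, 11, 8, 12, 14, 15, 4]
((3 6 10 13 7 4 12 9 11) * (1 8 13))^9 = ((1 8 13 7 4 12 9 11 3 6 10))^9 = (1 6 11 12 7 8 10 3 9 4 13)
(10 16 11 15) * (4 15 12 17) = (4 15 10 16 11 12 17) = [0, 1, 2, 3, 15, 5, 6, 7, 8, 9, 16, 12, 17, 13, 14, 10, 11, 4]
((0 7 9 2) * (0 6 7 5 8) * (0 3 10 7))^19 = ((0 5 8 3 10 7 9 2 6))^19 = (0 5 8 3 10 7 9 2 6)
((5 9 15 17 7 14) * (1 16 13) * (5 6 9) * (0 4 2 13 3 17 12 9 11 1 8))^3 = (0 13 4 8 2)(1 17 6 16 7 11 3 14)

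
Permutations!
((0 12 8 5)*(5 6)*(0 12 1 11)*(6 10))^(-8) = (0 1 11)(5 8 6 12 10)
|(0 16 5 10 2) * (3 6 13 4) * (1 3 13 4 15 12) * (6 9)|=40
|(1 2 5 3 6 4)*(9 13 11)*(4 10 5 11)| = |(1 2 11 9 13 4)(3 6 10 5)| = 12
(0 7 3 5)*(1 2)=[7, 2, 1, 5, 4, 0, 6, 3]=(0 7 3 5)(1 2)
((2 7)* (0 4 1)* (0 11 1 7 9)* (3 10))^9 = ((0 4 7 2 9)(1 11)(3 10))^9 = (0 9 2 7 4)(1 11)(3 10)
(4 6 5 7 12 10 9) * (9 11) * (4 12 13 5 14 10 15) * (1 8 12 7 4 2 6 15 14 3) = [0, 8, 6, 1, 15, 4, 3, 13, 12, 7, 11, 9, 14, 5, 10, 2] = (1 8 12 14 10 11 9 7 13 5 4 15 2 6 3)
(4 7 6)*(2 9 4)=[0, 1, 9, 3, 7, 5, 2, 6, 8, 4]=(2 9 4 7 6)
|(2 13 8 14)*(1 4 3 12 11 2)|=9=|(1 4 3 12 11 2 13 8 14)|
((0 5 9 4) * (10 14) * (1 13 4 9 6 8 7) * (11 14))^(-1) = ((0 5 6 8 7 1 13 4)(10 11 14))^(-1) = (0 4 13 1 7 8 6 5)(10 14 11)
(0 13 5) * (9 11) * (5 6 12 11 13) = (0 5)(6 12 11 9 13) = [5, 1, 2, 3, 4, 0, 12, 7, 8, 13, 10, 9, 11, 6]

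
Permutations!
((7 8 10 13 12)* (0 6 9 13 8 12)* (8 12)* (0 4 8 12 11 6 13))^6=(0 6 10 4)(8 13 9 11)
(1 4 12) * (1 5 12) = (1 4)(5 12) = [0, 4, 2, 3, 1, 12, 6, 7, 8, 9, 10, 11, 5]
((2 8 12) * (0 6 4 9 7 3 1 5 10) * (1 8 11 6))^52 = ((0 1 5 10)(2 11 6 4 9 7 3 8 12))^52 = (2 8 7 4 11 12 3 9 6)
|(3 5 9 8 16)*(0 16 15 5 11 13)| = 20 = |(0 16 3 11 13)(5 9 8 15)|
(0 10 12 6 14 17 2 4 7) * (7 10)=[7, 1, 4, 3, 10, 5, 14, 0, 8, 9, 12, 11, 6, 13, 17, 15, 16, 2]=(0 7)(2 4 10 12 6 14 17)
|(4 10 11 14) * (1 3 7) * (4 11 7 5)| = |(1 3 5 4 10 7)(11 14)| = 6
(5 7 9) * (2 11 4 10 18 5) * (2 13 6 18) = [0, 1, 11, 3, 10, 7, 18, 9, 8, 13, 2, 4, 12, 6, 14, 15, 16, 17, 5] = (2 11 4 10)(5 7 9 13 6 18)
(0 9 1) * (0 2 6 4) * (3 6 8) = (0 9 1 2 8 3 6 4) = [9, 2, 8, 6, 0, 5, 4, 7, 3, 1]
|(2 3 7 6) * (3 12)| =5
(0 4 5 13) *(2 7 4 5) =[5, 1, 7, 3, 2, 13, 6, 4, 8, 9, 10, 11, 12, 0] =(0 5 13)(2 7 4)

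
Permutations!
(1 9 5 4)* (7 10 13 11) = [0, 9, 2, 3, 1, 4, 6, 10, 8, 5, 13, 7, 12, 11] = (1 9 5 4)(7 10 13 11)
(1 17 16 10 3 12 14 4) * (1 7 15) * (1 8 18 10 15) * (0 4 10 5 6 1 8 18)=(0 4 7 8)(1 17 16 15 18 5 6)(3 12 14 10)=[4, 17, 2, 12, 7, 6, 1, 8, 0, 9, 3, 11, 14, 13, 10, 18, 15, 16, 5]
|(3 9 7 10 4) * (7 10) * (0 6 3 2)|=7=|(0 6 3 9 10 4 2)|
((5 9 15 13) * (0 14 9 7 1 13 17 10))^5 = ((0 14 9 15 17 10)(1 13 5 7))^5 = (0 10 17 15 9 14)(1 13 5 7)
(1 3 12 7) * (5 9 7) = (1 3 12 5 9 7) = [0, 3, 2, 12, 4, 9, 6, 1, 8, 7, 10, 11, 5]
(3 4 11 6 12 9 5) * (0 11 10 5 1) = (0 11 6 12 9 1)(3 4 10 5) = [11, 0, 2, 4, 10, 3, 12, 7, 8, 1, 5, 6, 9]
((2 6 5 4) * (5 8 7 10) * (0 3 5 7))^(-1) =(0 8 6 2 4 5 3)(7 10)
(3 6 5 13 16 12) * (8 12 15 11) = [0, 1, 2, 6, 4, 13, 5, 7, 12, 9, 10, 8, 3, 16, 14, 11, 15] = (3 6 5 13 16 15 11 8 12)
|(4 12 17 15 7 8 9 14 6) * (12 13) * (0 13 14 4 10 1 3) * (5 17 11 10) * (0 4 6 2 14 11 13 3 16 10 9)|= |(0 3 4 11 9 6 5 17 15 7 8)(1 16 10)(2 14)(12 13)|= 66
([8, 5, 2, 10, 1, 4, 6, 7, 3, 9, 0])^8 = (10)(1 4 5)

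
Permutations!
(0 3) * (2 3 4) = (0 4 2 3) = [4, 1, 3, 0, 2]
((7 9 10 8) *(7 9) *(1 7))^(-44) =(8 9 10)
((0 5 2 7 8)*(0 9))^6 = ((0 5 2 7 8 9))^6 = (9)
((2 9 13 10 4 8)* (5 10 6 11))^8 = (2 8 4 10 5 11 6 13 9)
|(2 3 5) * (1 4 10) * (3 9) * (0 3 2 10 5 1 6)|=14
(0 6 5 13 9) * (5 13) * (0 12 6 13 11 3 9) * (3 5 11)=(0 13)(3 9 12 6)(5 11)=[13, 1, 2, 9, 4, 11, 3, 7, 8, 12, 10, 5, 6, 0]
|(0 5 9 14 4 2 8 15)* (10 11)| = 8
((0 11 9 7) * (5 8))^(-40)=(11)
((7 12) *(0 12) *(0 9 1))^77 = (0 7 1 12 9)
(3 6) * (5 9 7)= (3 6)(5 9 7)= [0, 1, 2, 6, 4, 9, 3, 5, 8, 7]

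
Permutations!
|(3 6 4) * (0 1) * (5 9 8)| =|(0 1)(3 6 4)(5 9 8)| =6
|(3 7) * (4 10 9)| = |(3 7)(4 10 9)| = 6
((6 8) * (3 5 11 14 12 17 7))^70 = (17)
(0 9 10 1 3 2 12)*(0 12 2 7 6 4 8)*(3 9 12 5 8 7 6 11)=(0 12 5 8)(1 9 10)(3 6 4 7 11)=[12, 9, 2, 6, 7, 8, 4, 11, 0, 10, 1, 3, 5]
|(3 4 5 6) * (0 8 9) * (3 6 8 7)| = 7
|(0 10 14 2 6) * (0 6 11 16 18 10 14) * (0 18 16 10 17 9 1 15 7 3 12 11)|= |(0 14 2)(1 15 7 3 12 11 10 18 17 9)|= 30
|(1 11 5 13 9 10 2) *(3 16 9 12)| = 10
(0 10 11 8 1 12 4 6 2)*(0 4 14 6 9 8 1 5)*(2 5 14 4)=(0 10 11 1 12 4 9 8 14 6 5)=[10, 12, 2, 3, 9, 0, 5, 7, 14, 8, 11, 1, 4, 13, 6]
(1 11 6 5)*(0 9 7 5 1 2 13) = (0 9 7 5 2 13)(1 11 6) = [9, 11, 13, 3, 4, 2, 1, 5, 8, 7, 10, 6, 12, 0]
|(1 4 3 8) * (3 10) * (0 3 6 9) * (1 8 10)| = |(0 3 10 6 9)(1 4)| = 10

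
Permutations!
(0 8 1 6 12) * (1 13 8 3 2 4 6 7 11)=(0 3 2 4 6 12)(1 7 11)(8 13)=[3, 7, 4, 2, 6, 5, 12, 11, 13, 9, 10, 1, 0, 8]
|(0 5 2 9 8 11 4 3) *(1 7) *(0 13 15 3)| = 42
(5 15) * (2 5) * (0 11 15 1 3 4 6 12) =[11, 3, 5, 4, 6, 1, 12, 7, 8, 9, 10, 15, 0, 13, 14, 2] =(0 11 15 2 5 1 3 4 6 12)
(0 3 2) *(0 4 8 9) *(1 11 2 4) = (0 3 4 8 9)(1 11 2) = [3, 11, 1, 4, 8, 5, 6, 7, 9, 0, 10, 2]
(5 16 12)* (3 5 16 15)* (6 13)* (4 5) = (3 4 5 15)(6 13)(12 16) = [0, 1, 2, 4, 5, 15, 13, 7, 8, 9, 10, 11, 16, 6, 14, 3, 12]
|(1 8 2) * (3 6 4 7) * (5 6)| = |(1 8 2)(3 5 6 4 7)| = 15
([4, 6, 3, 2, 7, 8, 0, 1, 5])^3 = (0 1 4 6 7)(2 3)(5 8)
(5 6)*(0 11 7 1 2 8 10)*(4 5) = (0 11 7 1 2 8 10)(4 5 6) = [11, 2, 8, 3, 5, 6, 4, 1, 10, 9, 0, 7]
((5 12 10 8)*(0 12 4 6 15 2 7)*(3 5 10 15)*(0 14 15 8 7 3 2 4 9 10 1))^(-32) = (2 4 14 10 5)(3 6 15 7 9) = ((0 12 8 1)(2 3 5 9 10 7 14 15 4 6))^(-32)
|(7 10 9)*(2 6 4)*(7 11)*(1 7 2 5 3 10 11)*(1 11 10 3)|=|(1 7 10 9 11 2 6 4 5)|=9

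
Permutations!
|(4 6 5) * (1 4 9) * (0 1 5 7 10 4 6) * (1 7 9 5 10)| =7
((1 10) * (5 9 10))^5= (1 5 9 10)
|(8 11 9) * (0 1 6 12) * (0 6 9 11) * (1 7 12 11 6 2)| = 14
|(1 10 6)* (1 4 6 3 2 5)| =|(1 10 3 2 5)(4 6)| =10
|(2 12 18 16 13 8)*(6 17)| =|(2 12 18 16 13 8)(6 17)| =6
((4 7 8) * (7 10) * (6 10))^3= (4 7 6 8 10)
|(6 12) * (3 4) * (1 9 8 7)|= |(1 9 8 7)(3 4)(6 12)|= 4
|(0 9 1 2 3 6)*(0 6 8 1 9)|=4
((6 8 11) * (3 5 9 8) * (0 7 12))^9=((0 7 12)(3 5 9 8 11 6))^9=(12)(3 8)(5 11)(6 9)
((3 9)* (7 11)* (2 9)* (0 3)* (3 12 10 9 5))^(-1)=((0 12 10 9)(2 5 3)(7 11))^(-1)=(0 9 10 12)(2 3 5)(7 11)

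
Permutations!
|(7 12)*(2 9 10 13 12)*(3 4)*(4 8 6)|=12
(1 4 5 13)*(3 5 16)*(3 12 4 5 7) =(1 5 13)(3 7)(4 16 12) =[0, 5, 2, 7, 16, 13, 6, 3, 8, 9, 10, 11, 4, 1, 14, 15, 12]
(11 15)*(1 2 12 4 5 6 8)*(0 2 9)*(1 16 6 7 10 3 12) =(0 2 1 9)(3 12 4 5 7 10)(6 8 16)(11 15) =[2, 9, 1, 12, 5, 7, 8, 10, 16, 0, 3, 15, 4, 13, 14, 11, 6]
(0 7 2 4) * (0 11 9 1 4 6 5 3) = (0 7 2 6 5 3)(1 4 11 9) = [7, 4, 6, 0, 11, 3, 5, 2, 8, 1, 10, 9]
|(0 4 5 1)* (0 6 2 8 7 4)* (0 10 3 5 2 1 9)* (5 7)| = |(0 10 3 7 4 2 8 5 9)(1 6)| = 18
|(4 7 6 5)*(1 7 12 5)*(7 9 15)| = |(1 9 15 7 6)(4 12 5)| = 15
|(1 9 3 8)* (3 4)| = 5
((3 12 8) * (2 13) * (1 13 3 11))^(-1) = ((1 13 2 3 12 8 11))^(-1) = (1 11 8 12 3 2 13)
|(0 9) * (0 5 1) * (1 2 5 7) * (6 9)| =10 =|(0 6 9 7 1)(2 5)|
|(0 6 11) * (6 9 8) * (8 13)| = |(0 9 13 8 6 11)| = 6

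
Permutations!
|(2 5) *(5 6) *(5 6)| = |(6)(2 5)| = 2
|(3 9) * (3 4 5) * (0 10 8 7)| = |(0 10 8 7)(3 9 4 5)| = 4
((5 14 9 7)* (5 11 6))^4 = (5 11 9)(6 7 14)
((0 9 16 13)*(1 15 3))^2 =(0 16)(1 3 15)(9 13)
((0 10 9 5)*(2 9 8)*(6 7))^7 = (0 10 8 2 9 5)(6 7)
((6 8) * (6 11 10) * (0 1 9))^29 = ((0 1 9)(6 8 11 10))^29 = (0 9 1)(6 8 11 10)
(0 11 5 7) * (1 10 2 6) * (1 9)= [11, 10, 6, 3, 4, 7, 9, 0, 8, 1, 2, 5]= (0 11 5 7)(1 10 2 6 9)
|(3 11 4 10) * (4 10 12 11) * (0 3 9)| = 7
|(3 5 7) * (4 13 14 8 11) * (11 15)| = 6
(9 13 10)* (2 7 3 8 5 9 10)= [0, 1, 7, 8, 4, 9, 6, 3, 5, 13, 10, 11, 12, 2]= (2 7 3 8 5 9 13)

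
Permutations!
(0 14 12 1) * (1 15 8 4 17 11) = [14, 0, 2, 3, 17, 5, 6, 7, 4, 9, 10, 1, 15, 13, 12, 8, 16, 11] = (0 14 12 15 8 4 17 11 1)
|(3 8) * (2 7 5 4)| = 4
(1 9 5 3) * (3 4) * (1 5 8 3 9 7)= [0, 7, 2, 5, 9, 4, 6, 1, 3, 8]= (1 7)(3 5 4 9 8)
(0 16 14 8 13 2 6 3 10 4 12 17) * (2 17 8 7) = [16, 1, 6, 10, 12, 5, 3, 2, 13, 9, 4, 11, 8, 17, 7, 15, 14, 0] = (0 16 14 7 2 6 3 10 4 12 8 13 17)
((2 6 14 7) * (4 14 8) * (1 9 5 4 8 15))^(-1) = (1 15 6 2 7 14 4 5 9)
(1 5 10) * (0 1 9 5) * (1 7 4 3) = (0 7 4 3 1)(5 10 9) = [7, 0, 2, 1, 3, 10, 6, 4, 8, 5, 9]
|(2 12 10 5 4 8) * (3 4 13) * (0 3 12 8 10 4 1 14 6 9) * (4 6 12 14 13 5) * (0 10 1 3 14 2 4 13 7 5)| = |(0 14 12 6 9 10 13 2 8 4 1 7 5)| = 13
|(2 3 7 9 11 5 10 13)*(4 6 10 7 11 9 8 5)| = |(2 3 11 4 6 10 13)(5 7 8)| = 21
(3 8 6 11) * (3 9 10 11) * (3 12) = (3 8 6 12)(9 10 11) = [0, 1, 2, 8, 4, 5, 12, 7, 6, 10, 11, 9, 3]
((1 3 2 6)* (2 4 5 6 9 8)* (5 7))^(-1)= (1 6 5 7 4 3)(2 8 9)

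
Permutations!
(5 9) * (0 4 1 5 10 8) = (0 4 1 5 9 10 8) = [4, 5, 2, 3, 1, 9, 6, 7, 0, 10, 8]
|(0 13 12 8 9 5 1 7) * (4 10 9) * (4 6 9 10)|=9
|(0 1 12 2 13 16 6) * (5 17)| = 14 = |(0 1 12 2 13 16 6)(5 17)|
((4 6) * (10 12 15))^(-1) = ((4 6)(10 12 15))^(-1) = (4 6)(10 15 12)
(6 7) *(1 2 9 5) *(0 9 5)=(0 9)(1 2 5)(6 7)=[9, 2, 5, 3, 4, 1, 7, 6, 8, 0]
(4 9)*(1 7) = [0, 7, 2, 3, 9, 5, 6, 1, 8, 4] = (1 7)(4 9)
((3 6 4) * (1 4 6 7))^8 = (7)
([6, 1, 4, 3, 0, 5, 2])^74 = [2, 1, 0, 3, 6, 5, 4]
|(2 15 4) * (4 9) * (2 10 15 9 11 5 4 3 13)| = |(2 9 3 13)(4 10 15 11 5)| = 20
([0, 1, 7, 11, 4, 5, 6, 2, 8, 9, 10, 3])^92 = [0, 1, 2, 3, 4, 5, 6, 7, 8, 9, 10, 11]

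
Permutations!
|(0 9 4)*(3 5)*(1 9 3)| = |(0 3 5 1 9 4)| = 6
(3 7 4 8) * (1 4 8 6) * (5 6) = (1 4 5 6)(3 7 8) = [0, 4, 2, 7, 5, 6, 1, 8, 3]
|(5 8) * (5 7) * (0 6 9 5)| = |(0 6 9 5 8 7)| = 6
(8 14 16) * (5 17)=(5 17)(8 14 16)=[0, 1, 2, 3, 4, 17, 6, 7, 14, 9, 10, 11, 12, 13, 16, 15, 8, 5]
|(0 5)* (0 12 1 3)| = 5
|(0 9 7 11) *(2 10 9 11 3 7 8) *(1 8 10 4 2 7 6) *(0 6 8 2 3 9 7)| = |(0 11 6 1 2 4 3 8)(7 9 10)| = 24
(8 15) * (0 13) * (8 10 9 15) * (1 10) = [13, 10, 2, 3, 4, 5, 6, 7, 8, 15, 9, 11, 12, 0, 14, 1] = (0 13)(1 10 9 15)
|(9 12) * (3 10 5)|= 6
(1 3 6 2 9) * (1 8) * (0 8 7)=(0 8 1 3 6 2 9 7)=[8, 3, 9, 6, 4, 5, 2, 0, 1, 7]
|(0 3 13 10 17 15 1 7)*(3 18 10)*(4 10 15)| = |(0 18 15 1 7)(3 13)(4 10 17)| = 30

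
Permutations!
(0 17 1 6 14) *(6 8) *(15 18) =[17, 8, 2, 3, 4, 5, 14, 7, 6, 9, 10, 11, 12, 13, 0, 18, 16, 1, 15] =(0 17 1 8 6 14)(15 18)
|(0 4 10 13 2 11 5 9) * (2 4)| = |(0 2 11 5 9)(4 10 13)| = 15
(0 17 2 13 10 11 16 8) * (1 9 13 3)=(0 17 2 3 1 9 13 10 11 16 8)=[17, 9, 3, 1, 4, 5, 6, 7, 0, 13, 11, 16, 12, 10, 14, 15, 8, 2]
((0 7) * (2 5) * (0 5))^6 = (0 5)(2 7)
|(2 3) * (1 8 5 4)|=|(1 8 5 4)(2 3)|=4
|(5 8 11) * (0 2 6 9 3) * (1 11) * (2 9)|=12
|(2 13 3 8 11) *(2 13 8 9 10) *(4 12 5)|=21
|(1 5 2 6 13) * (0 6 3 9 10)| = |(0 6 13 1 5 2 3 9 10)| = 9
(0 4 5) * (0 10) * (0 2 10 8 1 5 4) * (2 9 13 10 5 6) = (1 6 2 5 8)(9 13 10) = [0, 6, 5, 3, 4, 8, 2, 7, 1, 13, 9, 11, 12, 10]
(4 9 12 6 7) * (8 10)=[0, 1, 2, 3, 9, 5, 7, 4, 10, 12, 8, 11, 6]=(4 9 12 6 7)(8 10)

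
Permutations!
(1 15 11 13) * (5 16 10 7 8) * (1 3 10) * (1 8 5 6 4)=(1 15 11 13 3 10 7 5 16 8 6 4)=[0, 15, 2, 10, 1, 16, 4, 5, 6, 9, 7, 13, 12, 3, 14, 11, 8]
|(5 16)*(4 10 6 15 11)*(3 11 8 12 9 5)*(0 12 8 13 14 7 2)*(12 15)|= |(0 15 13 14 7 2)(3 11 4 10 6 12 9 5 16)|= 18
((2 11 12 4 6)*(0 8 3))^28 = (0 8 3)(2 4 11 6 12)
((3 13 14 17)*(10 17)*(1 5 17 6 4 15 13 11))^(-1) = (1 11 3 17 5)(4 6 10 14 13 15)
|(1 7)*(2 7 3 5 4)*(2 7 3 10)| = |(1 10 2 3 5 4 7)| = 7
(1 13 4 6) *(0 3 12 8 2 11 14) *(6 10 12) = [3, 13, 11, 6, 10, 5, 1, 7, 2, 9, 12, 14, 8, 4, 0] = (0 3 6 1 13 4 10 12 8 2 11 14)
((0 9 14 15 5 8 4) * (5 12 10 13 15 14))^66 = (0 9 5 8 4)(10 15)(12 13)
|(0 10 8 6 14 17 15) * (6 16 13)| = |(0 10 8 16 13 6 14 17 15)| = 9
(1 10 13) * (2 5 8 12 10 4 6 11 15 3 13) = (1 4 6 11 15 3 13)(2 5 8 12 10) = [0, 4, 5, 13, 6, 8, 11, 7, 12, 9, 2, 15, 10, 1, 14, 3]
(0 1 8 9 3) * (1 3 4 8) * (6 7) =[3, 1, 2, 0, 8, 5, 7, 6, 9, 4] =(0 3)(4 8 9)(6 7)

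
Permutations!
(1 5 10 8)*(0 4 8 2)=(0 4 8 1 5 10 2)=[4, 5, 0, 3, 8, 10, 6, 7, 1, 9, 2]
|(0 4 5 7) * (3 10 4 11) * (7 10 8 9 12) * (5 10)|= 14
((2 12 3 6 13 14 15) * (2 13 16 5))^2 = (2 3 16)(5 12 6)(13 15 14)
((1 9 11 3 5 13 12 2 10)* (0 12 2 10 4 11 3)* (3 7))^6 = (0 3)(1 2)(4 9)(5 12)(7 11)(10 13)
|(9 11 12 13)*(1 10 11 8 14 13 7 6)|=12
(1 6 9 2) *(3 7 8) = (1 6 9 2)(3 7 8) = [0, 6, 1, 7, 4, 5, 9, 8, 3, 2]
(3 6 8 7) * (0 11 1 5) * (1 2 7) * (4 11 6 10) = (0 6 8 1 5)(2 7 3 10 4 11) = [6, 5, 7, 10, 11, 0, 8, 3, 1, 9, 4, 2]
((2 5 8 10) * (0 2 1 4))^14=((0 2 5 8 10 1 4))^14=(10)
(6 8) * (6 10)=[0, 1, 2, 3, 4, 5, 8, 7, 10, 9, 6]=(6 8 10)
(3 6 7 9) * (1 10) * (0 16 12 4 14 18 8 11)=(0 16 12 4 14 18 8 11)(1 10)(3 6 7 9)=[16, 10, 2, 6, 14, 5, 7, 9, 11, 3, 1, 0, 4, 13, 18, 15, 12, 17, 8]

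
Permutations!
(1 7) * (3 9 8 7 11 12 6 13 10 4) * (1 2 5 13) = (1 11 12 6)(2 5 13 10 4 3 9 8 7) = [0, 11, 5, 9, 3, 13, 1, 2, 7, 8, 4, 12, 6, 10]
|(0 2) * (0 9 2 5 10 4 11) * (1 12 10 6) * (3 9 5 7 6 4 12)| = |(0 7 6 1 3 9 2 5 4 11)(10 12)| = 10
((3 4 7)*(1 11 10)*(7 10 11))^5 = (11)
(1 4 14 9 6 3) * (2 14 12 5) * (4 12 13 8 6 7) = (1 12 5 2 14 9 7 4 13 8 6 3) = [0, 12, 14, 1, 13, 2, 3, 4, 6, 7, 10, 11, 5, 8, 9]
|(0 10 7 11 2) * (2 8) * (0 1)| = 7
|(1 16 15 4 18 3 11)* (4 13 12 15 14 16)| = |(1 4 18 3 11)(12 15 13)(14 16)| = 30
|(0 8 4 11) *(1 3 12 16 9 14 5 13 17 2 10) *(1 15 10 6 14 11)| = 18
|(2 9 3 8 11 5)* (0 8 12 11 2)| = 8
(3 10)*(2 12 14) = [0, 1, 12, 10, 4, 5, 6, 7, 8, 9, 3, 11, 14, 13, 2] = (2 12 14)(3 10)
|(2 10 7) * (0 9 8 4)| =|(0 9 8 4)(2 10 7)| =12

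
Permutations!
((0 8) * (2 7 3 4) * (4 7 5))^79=(0 8)(2 5 4)(3 7)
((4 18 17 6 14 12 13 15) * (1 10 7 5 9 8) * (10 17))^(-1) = ((1 17 6 14 12 13 15 4 18 10 7 5 9 8))^(-1) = (1 8 9 5 7 10 18 4 15 13 12 14 6 17)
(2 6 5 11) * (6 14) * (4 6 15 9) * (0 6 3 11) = (0 6 5)(2 14 15 9 4 3 11) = [6, 1, 14, 11, 3, 0, 5, 7, 8, 4, 10, 2, 12, 13, 15, 9]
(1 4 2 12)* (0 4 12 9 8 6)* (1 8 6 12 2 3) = (0 4 3 1 2 9 6)(8 12) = [4, 2, 9, 1, 3, 5, 0, 7, 12, 6, 10, 11, 8]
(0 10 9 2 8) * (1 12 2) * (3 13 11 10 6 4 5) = [6, 12, 8, 13, 5, 3, 4, 7, 0, 1, 9, 10, 2, 11] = (0 6 4 5 3 13 11 10 9 1 12 2 8)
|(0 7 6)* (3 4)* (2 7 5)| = |(0 5 2 7 6)(3 4)| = 10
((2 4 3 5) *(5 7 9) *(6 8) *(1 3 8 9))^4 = (1 3 7)(2 9 8)(4 5 6)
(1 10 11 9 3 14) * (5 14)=(1 10 11 9 3 5 14)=[0, 10, 2, 5, 4, 14, 6, 7, 8, 3, 11, 9, 12, 13, 1]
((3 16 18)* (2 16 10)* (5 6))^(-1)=(2 10 3 18 16)(5 6)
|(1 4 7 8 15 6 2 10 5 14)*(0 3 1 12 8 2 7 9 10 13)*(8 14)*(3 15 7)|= |(0 15 6 3 1 4 9 10 5 8 7 2 13)(12 14)|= 26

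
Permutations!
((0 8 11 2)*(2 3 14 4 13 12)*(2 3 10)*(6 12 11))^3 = ((0 8 6 12 3 14 4 13 11 10 2))^3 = (0 12 4 10 8 3 13 2 6 14 11)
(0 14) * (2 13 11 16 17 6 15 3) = (0 14)(2 13 11 16 17 6 15 3) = [14, 1, 13, 2, 4, 5, 15, 7, 8, 9, 10, 16, 12, 11, 0, 3, 17, 6]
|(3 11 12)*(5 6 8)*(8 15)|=|(3 11 12)(5 6 15 8)|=12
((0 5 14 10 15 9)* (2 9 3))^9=((0 5 14 10 15 3 2 9))^9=(0 5 14 10 15 3 2 9)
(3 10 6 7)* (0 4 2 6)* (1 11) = (0 4 2 6 7 3 10)(1 11) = [4, 11, 6, 10, 2, 5, 7, 3, 8, 9, 0, 1]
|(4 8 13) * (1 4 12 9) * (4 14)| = 7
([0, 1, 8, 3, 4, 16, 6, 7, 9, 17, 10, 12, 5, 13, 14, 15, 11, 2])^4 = (17)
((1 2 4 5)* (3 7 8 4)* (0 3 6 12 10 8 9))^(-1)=(0 9 7 3)(1 5 4 8 10 12 6 2)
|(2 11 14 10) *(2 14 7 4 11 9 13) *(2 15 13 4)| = |(2 9 4 11 7)(10 14)(13 15)| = 10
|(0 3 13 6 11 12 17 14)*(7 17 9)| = |(0 3 13 6 11 12 9 7 17 14)| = 10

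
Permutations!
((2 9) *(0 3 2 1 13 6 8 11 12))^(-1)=(0 12 11 8 6 13 1 9 2 3)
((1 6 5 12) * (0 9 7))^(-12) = ((0 9 7)(1 6 5 12))^(-12) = (12)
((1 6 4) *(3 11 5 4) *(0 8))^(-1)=(0 8)(1 4 5 11 3 6)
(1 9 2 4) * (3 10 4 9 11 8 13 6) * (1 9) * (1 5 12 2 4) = (1 11 8 13 6 3 10)(2 5 12)(4 9) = [0, 11, 5, 10, 9, 12, 3, 7, 13, 4, 1, 8, 2, 6]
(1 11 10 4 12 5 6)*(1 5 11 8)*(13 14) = (1 8)(4 12 11 10)(5 6)(13 14) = [0, 8, 2, 3, 12, 6, 5, 7, 1, 9, 4, 10, 11, 14, 13]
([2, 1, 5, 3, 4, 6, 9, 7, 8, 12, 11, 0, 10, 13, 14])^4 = (14)(0 9)(2 12)(5 10)(6 11)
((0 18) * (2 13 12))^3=(0 18)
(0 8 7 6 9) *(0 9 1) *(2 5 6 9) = (0 8 7 9 2 5 6 1) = [8, 0, 5, 3, 4, 6, 1, 9, 7, 2]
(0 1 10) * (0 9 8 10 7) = (0 1 7)(8 10 9) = [1, 7, 2, 3, 4, 5, 6, 0, 10, 8, 9]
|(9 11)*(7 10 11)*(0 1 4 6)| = |(0 1 4 6)(7 10 11 9)| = 4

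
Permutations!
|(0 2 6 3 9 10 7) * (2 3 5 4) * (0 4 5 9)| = 6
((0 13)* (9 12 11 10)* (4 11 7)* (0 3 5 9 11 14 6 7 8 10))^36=(14)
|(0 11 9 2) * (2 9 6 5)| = 5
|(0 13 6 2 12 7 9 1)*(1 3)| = 9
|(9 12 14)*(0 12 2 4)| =|(0 12 14 9 2 4)| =6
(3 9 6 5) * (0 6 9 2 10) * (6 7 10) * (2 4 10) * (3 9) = (0 7 2 6 5 9 3 4 10) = [7, 1, 6, 4, 10, 9, 5, 2, 8, 3, 0]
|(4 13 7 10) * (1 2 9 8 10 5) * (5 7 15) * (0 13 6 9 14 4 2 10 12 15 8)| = |(0 13 8 12 15 5 1 10 2 14 4 6 9)| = 13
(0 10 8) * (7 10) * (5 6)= [7, 1, 2, 3, 4, 6, 5, 10, 0, 9, 8]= (0 7 10 8)(5 6)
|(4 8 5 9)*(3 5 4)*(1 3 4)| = 6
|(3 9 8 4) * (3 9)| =|(4 9 8)| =3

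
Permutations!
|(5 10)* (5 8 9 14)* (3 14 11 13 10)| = 15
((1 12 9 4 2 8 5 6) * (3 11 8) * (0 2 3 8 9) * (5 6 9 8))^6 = ((0 2 5 9 4 3 11 8 6 1 12))^6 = (0 11 2 8 5 6 9 1 4 12 3)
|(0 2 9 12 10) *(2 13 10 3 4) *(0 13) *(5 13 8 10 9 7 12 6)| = 20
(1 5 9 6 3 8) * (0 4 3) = [4, 5, 2, 8, 3, 9, 0, 7, 1, 6] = (0 4 3 8 1 5 9 6)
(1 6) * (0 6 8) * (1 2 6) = (0 1 8)(2 6) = [1, 8, 6, 3, 4, 5, 2, 7, 0]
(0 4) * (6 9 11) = [4, 1, 2, 3, 0, 5, 9, 7, 8, 11, 10, 6] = (0 4)(6 9 11)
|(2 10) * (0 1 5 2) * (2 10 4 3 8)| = |(0 1 5 10)(2 4 3 8)| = 4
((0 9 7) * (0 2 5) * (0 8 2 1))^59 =((0 9 7 1)(2 5 8))^59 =(0 1 7 9)(2 8 5)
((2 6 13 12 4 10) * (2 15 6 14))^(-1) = ((2 14)(4 10 15 6 13 12))^(-1) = (2 14)(4 12 13 6 15 10)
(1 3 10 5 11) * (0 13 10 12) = (0 13 10 5 11 1 3 12) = [13, 3, 2, 12, 4, 11, 6, 7, 8, 9, 5, 1, 0, 10]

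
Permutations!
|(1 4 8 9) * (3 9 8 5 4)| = 6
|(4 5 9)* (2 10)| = 6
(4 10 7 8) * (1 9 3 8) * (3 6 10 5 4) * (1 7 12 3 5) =(1 9 6 10 12 3 8 5 4) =[0, 9, 2, 8, 1, 4, 10, 7, 5, 6, 12, 11, 3]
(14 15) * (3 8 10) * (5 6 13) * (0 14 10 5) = (0 14 15 10 3 8 5 6 13) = [14, 1, 2, 8, 4, 6, 13, 7, 5, 9, 3, 11, 12, 0, 15, 10]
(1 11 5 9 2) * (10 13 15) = [0, 11, 1, 3, 4, 9, 6, 7, 8, 2, 13, 5, 12, 15, 14, 10] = (1 11 5 9 2)(10 13 15)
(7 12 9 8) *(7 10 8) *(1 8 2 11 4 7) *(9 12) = (12)(1 8 10 2 11 4 7 9) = [0, 8, 11, 3, 7, 5, 6, 9, 10, 1, 2, 4, 12]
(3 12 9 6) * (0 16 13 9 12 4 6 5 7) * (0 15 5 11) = (0 16 13 9 11)(3 4 6)(5 7 15) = [16, 1, 2, 4, 6, 7, 3, 15, 8, 11, 10, 0, 12, 9, 14, 5, 13]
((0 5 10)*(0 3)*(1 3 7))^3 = ((0 5 10 7 1 3))^3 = (0 7)(1 5)(3 10)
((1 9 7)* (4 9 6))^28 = ((1 6 4 9 7))^28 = (1 9 6 7 4)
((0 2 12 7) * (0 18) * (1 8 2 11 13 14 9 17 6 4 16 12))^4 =(0 9 16)(1 8 2)(4 18 14)(6 7 13)(11 17 12)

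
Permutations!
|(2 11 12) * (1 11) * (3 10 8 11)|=7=|(1 3 10 8 11 12 2)|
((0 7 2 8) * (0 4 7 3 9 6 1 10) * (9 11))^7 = (11)(2 7 4 8)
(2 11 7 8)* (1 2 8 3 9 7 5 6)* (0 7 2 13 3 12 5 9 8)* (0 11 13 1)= (0 7 12 5 6)(2 13 3 8 11 9)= [7, 1, 13, 8, 4, 6, 0, 12, 11, 2, 10, 9, 5, 3]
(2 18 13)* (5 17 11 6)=[0, 1, 18, 3, 4, 17, 5, 7, 8, 9, 10, 6, 12, 2, 14, 15, 16, 11, 13]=(2 18 13)(5 17 11 6)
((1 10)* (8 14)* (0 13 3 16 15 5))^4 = (0 15 3)(5 16 13)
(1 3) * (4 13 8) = (1 3)(4 13 8) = [0, 3, 2, 1, 13, 5, 6, 7, 4, 9, 10, 11, 12, 8]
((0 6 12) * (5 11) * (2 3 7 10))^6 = (12)(2 7)(3 10)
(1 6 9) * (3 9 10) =(1 6 10 3 9) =[0, 6, 2, 9, 4, 5, 10, 7, 8, 1, 3]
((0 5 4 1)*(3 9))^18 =((0 5 4 1)(3 9))^18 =(9)(0 4)(1 5)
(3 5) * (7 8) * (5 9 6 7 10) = [0, 1, 2, 9, 4, 3, 7, 8, 10, 6, 5] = (3 9 6 7 8 10 5)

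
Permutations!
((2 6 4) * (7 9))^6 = (9)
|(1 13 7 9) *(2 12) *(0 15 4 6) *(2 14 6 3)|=8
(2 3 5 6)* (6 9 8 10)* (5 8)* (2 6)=(2 3 8 10)(5 9)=[0, 1, 3, 8, 4, 9, 6, 7, 10, 5, 2]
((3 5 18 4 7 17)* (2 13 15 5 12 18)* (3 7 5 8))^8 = (2 5 4 18 12 3 8 15 13) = ((2 13 15 8 3 12 18 4 5)(7 17))^8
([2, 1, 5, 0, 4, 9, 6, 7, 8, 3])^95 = [0, 1, 2, 3, 4, 5, 6, 7, 8, 9]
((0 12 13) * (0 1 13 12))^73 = ((1 13))^73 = (1 13)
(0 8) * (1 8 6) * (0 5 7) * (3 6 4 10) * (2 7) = (0 4 10 3 6 1 8 5 2 7) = [4, 8, 7, 6, 10, 2, 1, 0, 5, 9, 3]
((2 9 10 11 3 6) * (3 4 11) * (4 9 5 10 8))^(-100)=((2 5 10 3 6)(4 11 9 8))^(-100)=(11)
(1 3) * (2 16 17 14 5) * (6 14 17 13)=[0, 3, 16, 1, 4, 2, 14, 7, 8, 9, 10, 11, 12, 6, 5, 15, 13, 17]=(17)(1 3)(2 16 13 6 14 5)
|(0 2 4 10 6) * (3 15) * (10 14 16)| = |(0 2 4 14 16 10 6)(3 15)| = 14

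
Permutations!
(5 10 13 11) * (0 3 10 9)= [3, 1, 2, 10, 4, 9, 6, 7, 8, 0, 13, 5, 12, 11]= (0 3 10 13 11 5 9)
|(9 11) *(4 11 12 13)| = 5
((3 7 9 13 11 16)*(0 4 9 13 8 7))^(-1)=((0 4 9 8 7 13 11 16 3))^(-1)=(0 3 16 11 13 7 8 9 4)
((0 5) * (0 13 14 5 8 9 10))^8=((0 8 9 10)(5 13 14))^8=(5 14 13)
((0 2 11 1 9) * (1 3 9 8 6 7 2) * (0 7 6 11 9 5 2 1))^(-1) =(1 7 9 2 5 3 11 8)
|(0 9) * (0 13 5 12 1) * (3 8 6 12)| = 9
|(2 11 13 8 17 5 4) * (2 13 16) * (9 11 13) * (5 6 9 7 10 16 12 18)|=|(2 13 8 17 6 9 11 12 18 5 4 7 10 16)|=14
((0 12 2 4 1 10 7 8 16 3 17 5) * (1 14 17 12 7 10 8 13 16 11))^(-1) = ((0 7 13 16 3 12 2 4 14 17 5)(1 8 11))^(-1) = (0 5 17 14 4 2 12 3 16 13 7)(1 11 8)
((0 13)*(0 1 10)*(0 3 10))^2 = (0 1 13)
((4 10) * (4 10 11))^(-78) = (11)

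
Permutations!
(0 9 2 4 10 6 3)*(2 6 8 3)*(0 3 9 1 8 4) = (0 1 8 9 6 2)(4 10) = [1, 8, 0, 3, 10, 5, 2, 7, 9, 6, 4]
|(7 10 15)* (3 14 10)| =5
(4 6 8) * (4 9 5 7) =[0, 1, 2, 3, 6, 7, 8, 4, 9, 5] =(4 6 8 9 5 7)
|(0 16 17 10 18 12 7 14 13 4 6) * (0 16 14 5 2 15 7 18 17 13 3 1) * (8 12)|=12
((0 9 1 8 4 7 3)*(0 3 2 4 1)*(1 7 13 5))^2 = (1 7 4 5 8 2 13)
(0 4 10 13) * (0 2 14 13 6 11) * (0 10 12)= (0 4 12)(2 14 13)(6 11 10)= [4, 1, 14, 3, 12, 5, 11, 7, 8, 9, 6, 10, 0, 2, 13]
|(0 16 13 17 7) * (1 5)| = 10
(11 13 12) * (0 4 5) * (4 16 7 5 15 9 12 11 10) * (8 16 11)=(0 11 13 8 16 7 5)(4 15 9 12 10)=[11, 1, 2, 3, 15, 0, 6, 5, 16, 12, 4, 13, 10, 8, 14, 9, 7]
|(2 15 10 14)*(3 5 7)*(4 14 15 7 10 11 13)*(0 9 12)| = 30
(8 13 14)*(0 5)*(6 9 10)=[5, 1, 2, 3, 4, 0, 9, 7, 13, 10, 6, 11, 12, 14, 8]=(0 5)(6 9 10)(8 13 14)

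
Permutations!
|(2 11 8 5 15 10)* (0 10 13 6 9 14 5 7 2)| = |(0 10)(2 11 8 7)(5 15 13 6 9 14)| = 12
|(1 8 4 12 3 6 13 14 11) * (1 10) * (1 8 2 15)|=9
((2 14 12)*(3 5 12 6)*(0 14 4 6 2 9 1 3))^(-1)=((0 14 2 4 6)(1 3 5 12 9))^(-1)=(0 6 4 2 14)(1 9 12 5 3)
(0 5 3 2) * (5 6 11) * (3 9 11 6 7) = (0 7 3 2)(5 9 11) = [7, 1, 0, 2, 4, 9, 6, 3, 8, 11, 10, 5]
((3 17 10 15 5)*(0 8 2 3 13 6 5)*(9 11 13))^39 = ((0 8 2 3 17 10 15)(5 9 11 13 6))^39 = (0 17 8 10 2 15 3)(5 6 13 11 9)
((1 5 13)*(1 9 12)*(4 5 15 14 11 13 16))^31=(1 11 12 14 9 15 13)(4 5 16)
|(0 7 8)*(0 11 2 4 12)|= 7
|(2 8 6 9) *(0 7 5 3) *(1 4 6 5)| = |(0 7 1 4 6 9 2 8 5 3)| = 10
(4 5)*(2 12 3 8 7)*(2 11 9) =(2 12 3 8 7 11 9)(4 5) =[0, 1, 12, 8, 5, 4, 6, 11, 7, 2, 10, 9, 3]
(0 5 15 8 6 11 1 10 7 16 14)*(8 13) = [5, 10, 2, 3, 4, 15, 11, 16, 6, 9, 7, 1, 12, 8, 0, 13, 14] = (0 5 15 13 8 6 11 1 10 7 16 14)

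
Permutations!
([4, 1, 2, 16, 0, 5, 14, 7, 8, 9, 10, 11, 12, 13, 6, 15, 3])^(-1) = [4, 1, 2, 16, 0, 5, 14, 7, 8, 9, 10, 11, 12, 13, 6, 15, 3]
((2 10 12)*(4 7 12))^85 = (12)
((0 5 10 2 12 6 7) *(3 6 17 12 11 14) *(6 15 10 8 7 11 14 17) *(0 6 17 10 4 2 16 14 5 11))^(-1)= ((0 11 10 16 14 3 15 4 2 5 8 7 6)(12 17))^(-1)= (0 6 7 8 5 2 4 15 3 14 16 10 11)(12 17)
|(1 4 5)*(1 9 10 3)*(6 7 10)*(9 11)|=|(1 4 5 11 9 6 7 10 3)|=9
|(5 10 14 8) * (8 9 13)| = |(5 10 14 9 13 8)| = 6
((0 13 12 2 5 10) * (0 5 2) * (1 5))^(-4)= ((0 13 12)(1 5 10))^(-4)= (0 12 13)(1 10 5)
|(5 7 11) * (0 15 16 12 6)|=15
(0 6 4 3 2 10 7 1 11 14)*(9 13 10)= [6, 11, 9, 2, 3, 5, 4, 1, 8, 13, 7, 14, 12, 10, 0]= (0 6 4 3 2 9 13 10 7 1 11 14)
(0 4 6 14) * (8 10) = (0 4 6 14)(8 10) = [4, 1, 2, 3, 6, 5, 14, 7, 10, 9, 8, 11, 12, 13, 0]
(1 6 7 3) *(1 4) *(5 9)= (1 6 7 3 4)(5 9)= [0, 6, 2, 4, 1, 9, 7, 3, 8, 5]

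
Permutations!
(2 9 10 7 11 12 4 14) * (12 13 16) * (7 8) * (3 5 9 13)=(2 13 16 12 4 14)(3 5 9 10 8 7 11)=[0, 1, 13, 5, 14, 9, 6, 11, 7, 10, 8, 3, 4, 16, 2, 15, 12]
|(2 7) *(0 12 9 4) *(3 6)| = |(0 12 9 4)(2 7)(3 6)| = 4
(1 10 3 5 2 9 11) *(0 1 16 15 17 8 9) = [1, 10, 0, 5, 4, 2, 6, 7, 9, 11, 3, 16, 12, 13, 14, 17, 15, 8] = (0 1 10 3 5 2)(8 9 11 16 15 17)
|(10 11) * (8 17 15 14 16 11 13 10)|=6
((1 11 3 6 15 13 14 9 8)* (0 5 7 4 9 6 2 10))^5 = ((0 5 7 4 9 8 1 11 3 2 10)(6 15 13 14))^5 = (0 8 10 9 2 4 3 7 11 5 1)(6 15 13 14)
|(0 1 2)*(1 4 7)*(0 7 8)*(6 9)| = 6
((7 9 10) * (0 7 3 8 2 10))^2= ((0 7 9)(2 10 3 8))^2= (0 9 7)(2 3)(8 10)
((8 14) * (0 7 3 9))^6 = ((0 7 3 9)(8 14))^6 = (14)(0 3)(7 9)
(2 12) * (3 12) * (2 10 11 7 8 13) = [0, 1, 3, 12, 4, 5, 6, 8, 13, 9, 11, 7, 10, 2] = (2 3 12 10 11 7 8 13)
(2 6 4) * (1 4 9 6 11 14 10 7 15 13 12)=(1 4 2 11 14 10 7 15 13 12)(6 9)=[0, 4, 11, 3, 2, 5, 9, 15, 8, 6, 7, 14, 1, 12, 10, 13]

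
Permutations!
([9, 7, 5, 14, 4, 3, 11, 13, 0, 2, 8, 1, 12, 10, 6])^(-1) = (0 8 10 13 7 1 11 6 14 3 5 2 9)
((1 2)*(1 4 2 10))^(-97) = (1 10)(2 4)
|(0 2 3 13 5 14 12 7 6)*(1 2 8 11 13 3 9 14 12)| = 8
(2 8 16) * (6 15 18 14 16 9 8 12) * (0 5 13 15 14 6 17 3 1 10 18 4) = [5, 10, 12, 1, 0, 13, 14, 7, 9, 8, 18, 11, 17, 15, 16, 4, 2, 3, 6] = (0 5 13 15 4)(1 10 18 6 14 16 2 12 17 3)(8 9)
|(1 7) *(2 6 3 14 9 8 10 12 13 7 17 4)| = |(1 17 4 2 6 3 14 9 8 10 12 13 7)| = 13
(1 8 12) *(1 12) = (12)(1 8) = [0, 8, 2, 3, 4, 5, 6, 7, 1, 9, 10, 11, 12]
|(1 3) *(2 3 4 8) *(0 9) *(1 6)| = |(0 9)(1 4 8 2 3 6)| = 6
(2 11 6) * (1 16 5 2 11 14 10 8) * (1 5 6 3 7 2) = (1 16 6 11 3 7 2 14 10 8 5) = [0, 16, 14, 7, 4, 1, 11, 2, 5, 9, 8, 3, 12, 13, 10, 15, 6]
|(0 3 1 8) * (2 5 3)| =|(0 2 5 3 1 8)| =6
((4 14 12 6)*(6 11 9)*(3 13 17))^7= ((3 13 17)(4 14 12 11 9 6))^7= (3 13 17)(4 14 12 11 9 6)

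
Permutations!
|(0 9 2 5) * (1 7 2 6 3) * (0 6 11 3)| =|(0 9 11 3 1 7 2 5 6)| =9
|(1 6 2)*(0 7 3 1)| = |(0 7 3 1 6 2)| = 6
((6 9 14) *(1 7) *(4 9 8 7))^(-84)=(14)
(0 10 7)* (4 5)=(0 10 7)(4 5)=[10, 1, 2, 3, 5, 4, 6, 0, 8, 9, 7]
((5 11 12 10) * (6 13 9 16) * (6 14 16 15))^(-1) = (5 10 12 11)(6 15 9 13)(14 16)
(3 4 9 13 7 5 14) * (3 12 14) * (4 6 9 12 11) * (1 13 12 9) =(1 13 7 5 3 6)(4 9 12 14 11) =[0, 13, 2, 6, 9, 3, 1, 5, 8, 12, 10, 4, 14, 7, 11]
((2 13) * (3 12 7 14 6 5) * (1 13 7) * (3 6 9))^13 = (1 9 2 12 14 13 3 7)(5 6)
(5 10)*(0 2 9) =(0 2 9)(5 10) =[2, 1, 9, 3, 4, 10, 6, 7, 8, 0, 5]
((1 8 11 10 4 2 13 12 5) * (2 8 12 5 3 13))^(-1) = ((1 12 3 13 5)(4 8 11 10))^(-1) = (1 5 13 3 12)(4 10 11 8)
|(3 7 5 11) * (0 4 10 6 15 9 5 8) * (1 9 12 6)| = |(0 4 10 1 9 5 11 3 7 8)(6 15 12)| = 30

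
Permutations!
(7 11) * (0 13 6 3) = (0 13 6 3)(7 11) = [13, 1, 2, 0, 4, 5, 3, 11, 8, 9, 10, 7, 12, 6]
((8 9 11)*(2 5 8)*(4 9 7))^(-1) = ((2 5 8 7 4 9 11))^(-1) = (2 11 9 4 7 8 5)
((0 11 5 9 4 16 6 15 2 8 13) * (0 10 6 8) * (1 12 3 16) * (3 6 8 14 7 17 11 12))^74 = ((0 12 6 15 2)(1 3 16 14 7 17 11 5 9 4)(8 13 10))^74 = (0 2 15 6 12)(1 7 9 16 11)(3 17 4 14 5)(8 10 13)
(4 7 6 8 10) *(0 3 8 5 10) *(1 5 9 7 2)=[3, 5, 1, 8, 2, 10, 9, 6, 0, 7, 4]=(0 3 8)(1 5 10 4 2)(6 9 7)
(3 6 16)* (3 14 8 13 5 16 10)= (3 6 10)(5 16 14 8 13)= [0, 1, 2, 6, 4, 16, 10, 7, 13, 9, 3, 11, 12, 5, 8, 15, 14]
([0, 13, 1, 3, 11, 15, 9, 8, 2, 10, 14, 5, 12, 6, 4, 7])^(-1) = (1 2 8 7 15 5 11 4 14 10 9 6 13)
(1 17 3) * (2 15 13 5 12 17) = [0, 2, 15, 1, 4, 12, 6, 7, 8, 9, 10, 11, 17, 5, 14, 13, 16, 3] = (1 2 15 13 5 12 17 3)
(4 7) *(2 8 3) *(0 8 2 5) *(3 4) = (0 8 4 7 3 5) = [8, 1, 2, 5, 7, 0, 6, 3, 4]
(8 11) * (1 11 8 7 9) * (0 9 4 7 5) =(0 9 1 11 5)(4 7) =[9, 11, 2, 3, 7, 0, 6, 4, 8, 1, 10, 5]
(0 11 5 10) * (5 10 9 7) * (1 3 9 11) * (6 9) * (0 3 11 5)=[1, 11, 2, 6, 4, 5, 9, 0, 8, 7, 3, 10]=(0 1 11 10 3 6 9 7)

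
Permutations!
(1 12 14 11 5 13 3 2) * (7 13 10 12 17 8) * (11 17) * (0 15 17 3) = (0 15 17 8 7 13)(1 11 5 10 12 14 3 2) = [15, 11, 1, 2, 4, 10, 6, 13, 7, 9, 12, 5, 14, 0, 3, 17, 16, 8]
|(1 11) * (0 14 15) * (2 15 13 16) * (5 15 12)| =8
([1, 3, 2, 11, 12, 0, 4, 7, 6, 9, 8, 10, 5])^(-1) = (0 5 12 4 6 8 10 11 3 1)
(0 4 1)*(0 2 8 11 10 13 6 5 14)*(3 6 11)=[4, 2, 8, 6, 1, 14, 5, 7, 3, 9, 13, 10, 12, 11, 0]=(0 4 1 2 8 3 6 5 14)(10 13 11)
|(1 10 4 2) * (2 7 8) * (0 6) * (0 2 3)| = |(0 6 2 1 10 4 7 8 3)| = 9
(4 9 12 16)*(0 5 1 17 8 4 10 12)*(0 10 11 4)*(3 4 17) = (0 5 1 3 4 9 10 12 16 11 17 8) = [5, 3, 2, 4, 9, 1, 6, 7, 0, 10, 12, 17, 16, 13, 14, 15, 11, 8]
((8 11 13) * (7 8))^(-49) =((7 8 11 13))^(-49) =(7 13 11 8)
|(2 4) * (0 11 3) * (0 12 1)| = 10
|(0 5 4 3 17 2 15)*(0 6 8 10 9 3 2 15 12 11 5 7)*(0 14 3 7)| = 45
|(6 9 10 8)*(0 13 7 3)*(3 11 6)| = 9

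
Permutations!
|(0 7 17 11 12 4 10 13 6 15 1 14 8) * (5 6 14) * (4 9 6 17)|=56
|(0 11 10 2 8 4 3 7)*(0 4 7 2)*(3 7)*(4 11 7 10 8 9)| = |(0 7 11 8 3 2 9 4 10)| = 9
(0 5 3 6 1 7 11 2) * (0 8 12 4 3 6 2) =(0 5 6 1 7 11)(2 8 12 4 3) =[5, 7, 8, 2, 3, 6, 1, 11, 12, 9, 10, 0, 4]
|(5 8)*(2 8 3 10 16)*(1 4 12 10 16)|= |(1 4 12 10)(2 8 5 3 16)|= 20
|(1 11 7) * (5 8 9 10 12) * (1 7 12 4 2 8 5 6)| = |(1 11 12 6)(2 8 9 10 4)| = 20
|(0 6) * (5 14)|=|(0 6)(5 14)|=2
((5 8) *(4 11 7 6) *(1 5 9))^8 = (11)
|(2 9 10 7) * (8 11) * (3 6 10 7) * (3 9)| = |(2 3 6 10 9 7)(8 11)| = 6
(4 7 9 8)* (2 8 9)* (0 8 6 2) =(9)(0 8 4 7)(2 6) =[8, 1, 6, 3, 7, 5, 2, 0, 4, 9]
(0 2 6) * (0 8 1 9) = (0 2 6 8 1 9) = [2, 9, 6, 3, 4, 5, 8, 7, 1, 0]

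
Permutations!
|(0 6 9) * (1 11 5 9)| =6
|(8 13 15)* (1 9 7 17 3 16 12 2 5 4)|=|(1 9 7 17 3 16 12 2 5 4)(8 13 15)|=30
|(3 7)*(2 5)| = 2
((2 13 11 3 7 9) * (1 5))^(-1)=(1 5)(2 9 7 3 11 13)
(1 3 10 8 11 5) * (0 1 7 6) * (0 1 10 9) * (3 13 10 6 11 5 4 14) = (0 6 1 13 10 8 5 7 11 4 14 3 9) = [6, 13, 2, 9, 14, 7, 1, 11, 5, 0, 8, 4, 12, 10, 3]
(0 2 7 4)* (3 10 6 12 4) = (0 2 7 3 10 6 12 4) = [2, 1, 7, 10, 0, 5, 12, 3, 8, 9, 6, 11, 4]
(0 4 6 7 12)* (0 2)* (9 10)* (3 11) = (0 4 6 7 12 2)(3 11)(9 10) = [4, 1, 0, 11, 6, 5, 7, 12, 8, 10, 9, 3, 2]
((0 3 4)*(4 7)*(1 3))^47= ((0 1 3 7 4))^47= (0 3 4 1 7)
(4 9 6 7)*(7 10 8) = (4 9 6 10 8 7) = [0, 1, 2, 3, 9, 5, 10, 4, 7, 6, 8]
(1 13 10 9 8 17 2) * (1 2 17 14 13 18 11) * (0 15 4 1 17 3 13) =[15, 18, 2, 13, 1, 5, 6, 7, 14, 8, 9, 17, 12, 10, 0, 4, 16, 3, 11] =(0 15 4 1 18 11 17 3 13 10 9 8 14)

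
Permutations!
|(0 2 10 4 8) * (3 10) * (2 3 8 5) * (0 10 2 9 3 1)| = 14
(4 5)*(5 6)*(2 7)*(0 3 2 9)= (0 3 2 7 9)(4 6 5)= [3, 1, 7, 2, 6, 4, 5, 9, 8, 0]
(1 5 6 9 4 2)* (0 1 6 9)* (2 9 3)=(0 1 5 3 2 6)(4 9)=[1, 5, 6, 2, 9, 3, 0, 7, 8, 4]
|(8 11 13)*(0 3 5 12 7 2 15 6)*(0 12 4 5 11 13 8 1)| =30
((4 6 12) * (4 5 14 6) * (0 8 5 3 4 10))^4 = (0 6 10 14 4 5 3 8 12)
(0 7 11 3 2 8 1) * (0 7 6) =[6, 7, 8, 2, 4, 5, 0, 11, 1, 9, 10, 3] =(0 6)(1 7 11 3 2 8)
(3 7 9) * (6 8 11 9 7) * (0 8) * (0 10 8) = (3 6 10 8 11 9) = [0, 1, 2, 6, 4, 5, 10, 7, 11, 3, 8, 9]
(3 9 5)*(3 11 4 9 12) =(3 12)(4 9 5 11) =[0, 1, 2, 12, 9, 11, 6, 7, 8, 5, 10, 4, 3]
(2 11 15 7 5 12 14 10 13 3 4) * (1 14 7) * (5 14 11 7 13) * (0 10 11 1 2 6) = [10, 1, 7, 4, 6, 12, 0, 14, 8, 9, 5, 15, 13, 3, 11, 2] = (0 10 5 12 13 3 4 6)(2 7 14 11 15)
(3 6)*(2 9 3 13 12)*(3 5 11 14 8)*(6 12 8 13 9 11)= (2 11 14 13 8 3 12)(5 6 9)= [0, 1, 11, 12, 4, 6, 9, 7, 3, 5, 10, 14, 2, 8, 13]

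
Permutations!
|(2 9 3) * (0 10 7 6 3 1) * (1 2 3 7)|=|(0 10 1)(2 9)(6 7)|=6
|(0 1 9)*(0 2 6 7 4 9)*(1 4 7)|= |(0 4 9 2 6 1)|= 6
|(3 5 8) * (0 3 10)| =5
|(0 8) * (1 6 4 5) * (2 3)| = 4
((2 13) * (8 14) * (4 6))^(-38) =((2 13)(4 6)(8 14))^(-38) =(14)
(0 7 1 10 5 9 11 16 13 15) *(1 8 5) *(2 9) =(0 7 8 5 2 9 11 16 13 15)(1 10) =[7, 10, 9, 3, 4, 2, 6, 8, 5, 11, 1, 16, 12, 15, 14, 0, 13]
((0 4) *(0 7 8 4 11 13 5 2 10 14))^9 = ((0 11 13 5 2 10 14)(4 7 8))^9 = (0 13 2 14 11 5 10)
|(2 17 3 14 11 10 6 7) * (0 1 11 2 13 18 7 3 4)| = 30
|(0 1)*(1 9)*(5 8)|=|(0 9 1)(5 8)|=6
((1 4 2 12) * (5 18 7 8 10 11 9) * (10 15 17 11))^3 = (1 12 2 4)(5 8 11 18 15 9 7 17)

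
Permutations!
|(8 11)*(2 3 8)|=|(2 3 8 11)|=4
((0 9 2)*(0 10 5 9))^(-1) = (2 9 5 10)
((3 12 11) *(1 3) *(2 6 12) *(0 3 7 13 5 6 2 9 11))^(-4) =(0 13 9 6 1)(3 5 11 12 7)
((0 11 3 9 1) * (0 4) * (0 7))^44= ((0 11 3 9 1 4 7))^44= (0 3 1 7 11 9 4)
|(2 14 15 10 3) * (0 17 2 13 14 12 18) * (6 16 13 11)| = |(0 17 2 12 18)(3 11 6 16 13 14 15 10)| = 40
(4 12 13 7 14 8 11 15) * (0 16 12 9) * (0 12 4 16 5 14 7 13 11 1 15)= (0 5 14 8 1 15 16 4 9 12 11)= [5, 15, 2, 3, 9, 14, 6, 7, 1, 12, 10, 0, 11, 13, 8, 16, 4]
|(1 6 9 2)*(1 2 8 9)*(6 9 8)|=|(1 9 6)|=3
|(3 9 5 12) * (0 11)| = 4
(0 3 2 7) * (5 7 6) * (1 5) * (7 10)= (0 3 2 6 1 5 10 7)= [3, 5, 6, 2, 4, 10, 1, 0, 8, 9, 7]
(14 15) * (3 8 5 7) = (3 8 5 7)(14 15) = [0, 1, 2, 8, 4, 7, 6, 3, 5, 9, 10, 11, 12, 13, 15, 14]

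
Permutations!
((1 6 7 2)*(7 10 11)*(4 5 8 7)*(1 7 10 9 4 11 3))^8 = (11)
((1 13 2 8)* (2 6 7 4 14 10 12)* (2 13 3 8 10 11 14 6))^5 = (1 8 3)(2 10 12 13)(4 7 6)(11 14)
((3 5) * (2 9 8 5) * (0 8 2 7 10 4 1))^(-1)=((0 8 5 3 7 10 4 1)(2 9))^(-1)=(0 1 4 10 7 3 5 8)(2 9)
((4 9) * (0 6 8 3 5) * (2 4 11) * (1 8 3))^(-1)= (0 5 3 6)(1 8)(2 11 9 4)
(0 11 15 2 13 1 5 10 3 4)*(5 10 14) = (0 11 15 2 13 1 10 3 4)(5 14) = [11, 10, 13, 4, 0, 14, 6, 7, 8, 9, 3, 15, 12, 1, 5, 2]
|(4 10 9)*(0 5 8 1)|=12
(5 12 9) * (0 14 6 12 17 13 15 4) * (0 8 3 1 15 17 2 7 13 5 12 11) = [14, 15, 7, 1, 8, 2, 11, 13, 3, 12, 10, 0, 9, 17, 6, 4, 16, 5] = (0 14 6 11)(1 15 4 8 3)(2 7 13 17 5)(9 12)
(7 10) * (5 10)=[0, 1, 2, 3, 4, 10, 6, 5, 8, 9, 7]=(5 10 7)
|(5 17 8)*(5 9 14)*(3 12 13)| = |(3 12 13)(5 17 8 9 14)| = 15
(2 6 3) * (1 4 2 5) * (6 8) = (1 4 2 8 6 3 5) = [0, 4, 8, 5, 2, 1, 3, 7, 6]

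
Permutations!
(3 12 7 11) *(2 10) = (2 10)(3 12 7 11) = [0, 1, 10, 12, 4, 5, 6, 11, 8, 9, 2, 3, 7]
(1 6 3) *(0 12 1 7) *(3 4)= (0 12 1 6 4 3 7)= [12, 6, 2, 7, 3, 5, 4, 0, 8, 9, 10, 11, 1]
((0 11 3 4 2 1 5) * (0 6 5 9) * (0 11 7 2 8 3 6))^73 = ((0 7 2 1 9 11 6 5)(3 4 8))^73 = (0 7 2 1 9 11 6 5)(3 4 8)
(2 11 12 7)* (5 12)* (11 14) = (2 14 11 5 12 7) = [0, 1, 14, 3, 4, 12, 6, 2, 8, 9, 10, 5, 7, 13, 11]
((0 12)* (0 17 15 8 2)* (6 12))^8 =((0 6 12 17 15 8 2))^8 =(0 6 12 17 15 8 2)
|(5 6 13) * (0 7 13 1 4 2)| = |(0 7 13 5 6 1 4 2)| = 8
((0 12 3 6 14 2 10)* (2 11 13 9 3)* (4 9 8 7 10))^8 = (0 11 4 7 6 12 13 9 10 14 2 8 3)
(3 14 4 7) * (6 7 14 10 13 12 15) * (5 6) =(3 10 13 12 15 5 6 7)(4 14) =[0, 1, 2, 10, 14, 6, 7, 3, 8, 9, 13, 11, 15, 12, 4, 5]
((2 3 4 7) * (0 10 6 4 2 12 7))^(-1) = (0 4 6 10)(2 3)(7 12)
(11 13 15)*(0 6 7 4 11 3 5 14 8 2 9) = (0 6 7 4 11 13 15 3 5 14 8 2 9) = [6, 1, 9, 5, 11, 14, 7, 4, 2, 0, 10, 13, 12, 15, 8, 3]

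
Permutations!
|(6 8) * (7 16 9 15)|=4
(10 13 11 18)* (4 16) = [0, 1, 2, 3, 16, 5, 6, 7, 8, 9, 13, 18, 12, 11, 14, 15, 4, 17, 10] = (4 16)(10 13 11 18)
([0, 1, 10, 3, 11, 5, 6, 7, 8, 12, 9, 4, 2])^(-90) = (2 9)(10 12)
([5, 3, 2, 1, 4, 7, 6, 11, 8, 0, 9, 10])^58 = (0 10 7)(5 9 11)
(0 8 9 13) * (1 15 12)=[8, 15, 2, 3, 4, 5, 6, 7, 9, 13, 10, 11, 1, 0, 14, 12]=(0 8 9 13)(1 15 12)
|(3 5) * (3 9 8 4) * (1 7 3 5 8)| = 7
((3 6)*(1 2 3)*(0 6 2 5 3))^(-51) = (0 5)(1 2)(3 6) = ((0 6 1 5 3 2))^(-51)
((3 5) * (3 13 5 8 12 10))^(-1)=(3 10 12 8)(5 13)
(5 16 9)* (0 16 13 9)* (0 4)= (0 16 4)(5 13 9)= [16, 1, 2, 3, 0, 13, 6, 7, 8, 5, 10, 11, 12, 9, 14, 15, 4]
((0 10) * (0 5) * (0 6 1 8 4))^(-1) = ((0 10 5 6 1 8 4))^(-1) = (0 4 8 1 6 5 10)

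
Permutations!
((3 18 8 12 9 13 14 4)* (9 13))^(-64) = (3 4 14 13 12 8 18)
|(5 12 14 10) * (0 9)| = |(0 9)(5 12 14 10)| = 4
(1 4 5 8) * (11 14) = (1 4 5 8)(11 14) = [0, 4, 2, 3, 5, 8, 6, 7, 1, 9, 10, 14, 12, 13, 11]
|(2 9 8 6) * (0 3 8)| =6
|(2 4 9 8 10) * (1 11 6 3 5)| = |(1 11 6 3 5)(2 4 9 8 10)| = 5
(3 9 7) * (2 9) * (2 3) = (2 9 7) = [0, 1, 9, 3, 4, 5, 6, 2, 8, 7]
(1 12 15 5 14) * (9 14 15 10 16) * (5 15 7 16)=(1 12 10 5 7 16 9 14)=[0, 12, 2, 3, 4, 7, 6, 16, 8, 14, 5, 11, 10, 13, 1, 15, 9]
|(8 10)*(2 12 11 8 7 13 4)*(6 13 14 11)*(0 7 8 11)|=30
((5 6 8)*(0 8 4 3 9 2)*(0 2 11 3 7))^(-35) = (0 8 5 6 4 7)(3 9 11)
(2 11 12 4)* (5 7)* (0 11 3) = (0 11 12 4 2 3)(5 7) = [11, 1, 3, 0, 2, 7, 6, 5, 8, 9, 10, 12, 4]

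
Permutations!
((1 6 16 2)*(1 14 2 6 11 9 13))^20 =(16)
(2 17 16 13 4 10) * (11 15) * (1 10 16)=(1 10 2 17)(4 16 13)(11 15)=[0, 10, 17, 3, 16, 5, 6, 7, 8, 9, 2, 15, 12, 4, 14, 11, 13, 1]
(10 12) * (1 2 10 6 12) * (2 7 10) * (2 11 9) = [0, 7, 11, 3, 4, 5, 12, 10, 8, 2, 1, 9, 6] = (1 7 10)(2 11 9)(6 12)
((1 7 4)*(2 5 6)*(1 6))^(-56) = (1 2 4)(5 6 7)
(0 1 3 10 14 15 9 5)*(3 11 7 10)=(0 1 11 7 10 14 15 9 5)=[1, 11, 2, 3, 4, 0, 6, 10, 8, 5, 14, 7, 12, 13, 15, 9]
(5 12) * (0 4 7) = (0 4 7)(5 12) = [4, 1, 2, 3, 7, 12, 6, 0, 8, 9, 10, 11, 5]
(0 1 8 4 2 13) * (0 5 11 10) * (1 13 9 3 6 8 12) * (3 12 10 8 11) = [13, 10, 9, 6, 2, 3, 11, 7, 4, 12, 0, 8, 1, 5] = (0 13 5 3 6 11 8 4 2 9 12 1 10)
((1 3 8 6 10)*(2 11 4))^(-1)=(1 10 6 8 3)(2 4 11)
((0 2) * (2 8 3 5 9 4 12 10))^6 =((0 8 3 5 9 4 12 10 2))^6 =(0 12 5)(2 4 3)(8 10 9)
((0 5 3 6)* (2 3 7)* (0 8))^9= (0 7 3 8 5 2 6)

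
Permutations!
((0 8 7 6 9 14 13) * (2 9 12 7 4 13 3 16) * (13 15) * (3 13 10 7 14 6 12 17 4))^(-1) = ((0 8 3 16 2 9 6 17 4 15 10 7 12 14 13))^(-1) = (0 13 14 12 7 10 15 4 17 6 9 2 16 3 8)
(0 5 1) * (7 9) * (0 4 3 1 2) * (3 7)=(0 5 2)(1 4 7 9 3)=[5, 4, 0, 1, 7, 2, 6, 9, 8, 3]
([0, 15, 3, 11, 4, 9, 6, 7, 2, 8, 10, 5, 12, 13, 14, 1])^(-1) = [0, 15, 8, 2, 4, 11, 6, 7, 9, 5, 10, 3, 12, 13, 14, 1]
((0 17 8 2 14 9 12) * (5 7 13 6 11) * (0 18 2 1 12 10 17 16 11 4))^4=(0 7)(1 14 8 2 17 18 10 12 9)(4 5)(6 11)(13 16)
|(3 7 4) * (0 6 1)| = 3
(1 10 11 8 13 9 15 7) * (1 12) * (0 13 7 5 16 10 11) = (0 13 9 15 5 16 10)(1 11 8 7 12) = [13, 11, 2, 3, 4, 16, 6, 12, 7, 15, 0, 8, 1, 9, 14, 5, 10]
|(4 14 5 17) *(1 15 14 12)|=7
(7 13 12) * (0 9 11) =(0 9 11)(7 13 12) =[9, 1, 2, 3, 4, 5, 6, 13, 8, 11, 10, 0, 7, 12]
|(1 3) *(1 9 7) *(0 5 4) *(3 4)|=7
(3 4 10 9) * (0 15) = [15, 1, 2, 4, 10, 5, 6, 7, 8, 3, 9, 11, 12, 13, 14, 0] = (0 15)(3 4 10 9)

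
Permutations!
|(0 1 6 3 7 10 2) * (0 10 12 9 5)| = |(0 1 6 3 7 12 9 5)(2 10)| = 8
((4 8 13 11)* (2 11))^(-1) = (2 13 8 4 11)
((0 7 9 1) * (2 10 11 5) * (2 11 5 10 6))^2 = (0 9)(1 7)(5 10 11)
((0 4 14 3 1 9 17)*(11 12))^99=((0 4 14 3 1 9 17)(11 12))^99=(0 4 14 3 1 9 17)(11 12)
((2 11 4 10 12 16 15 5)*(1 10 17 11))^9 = (17)(1 12 15 2 10 16 5)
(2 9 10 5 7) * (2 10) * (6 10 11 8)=(2 9)(5 7 11 8 6 10)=[0, 1, 9, 3, 4, 7, 10, 11, 6, 2, 5, 8]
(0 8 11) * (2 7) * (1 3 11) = (0 8 1 3 11)(2 7) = [8, 3, 7, 11, 4, 5, 6, 2, 1, 9, 10, 0]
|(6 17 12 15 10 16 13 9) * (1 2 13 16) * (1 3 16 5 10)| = |(1 2 13 9 6 17 12 15)(3 16 5 10)| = 8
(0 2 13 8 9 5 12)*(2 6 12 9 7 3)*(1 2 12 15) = (0 6 15 1 2 13 8 7 3 12)(5 9) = [6, 2, 13, 12, 4, 9, 15, 3, 7, 5, 10, 11, 0, 8, 14, 1]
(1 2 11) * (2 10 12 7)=(1 10 12 7 2 11)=[0, 10, 11, 3, 4, 5, 6, 2, 8, 9, 12, 1, 7]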